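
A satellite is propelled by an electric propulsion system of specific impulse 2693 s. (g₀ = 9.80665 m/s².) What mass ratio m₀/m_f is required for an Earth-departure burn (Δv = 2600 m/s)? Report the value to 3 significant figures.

v_e = Isp · g₀ = 2693 × 9.80665 = 26409.3 m/s.
m₀/m_f = exp(Δv / v_e) = exp(2600 / 26409.3) = exp(0.0985) = 1.1035.

mass ratio ≈ 1.10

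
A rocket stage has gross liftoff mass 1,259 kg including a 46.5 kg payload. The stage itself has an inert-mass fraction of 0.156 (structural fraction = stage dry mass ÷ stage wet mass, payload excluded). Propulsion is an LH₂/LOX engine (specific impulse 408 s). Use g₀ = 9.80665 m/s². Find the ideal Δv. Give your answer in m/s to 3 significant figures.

Stage wet mass = m₀ − payload = 1,259 − 46.5 = 1,212.5 kg.
Stage dry mass = ε × stage wet mass = 0.156 × 1,212.5 = 189.15 kg.
Burnout mass m_f = stage dry + payload = 189.15 + 46.5 = 235.65 kg.
v_e = Isp · g₀ = 408 × 9.80665 = 4001.1 m/s.
By the Tsiolkovsky rocket equation, Δv = v_e · ln(1,259/235.65) = 4001.1 × ln(5.343) = 4001.1 × 1.6757 ≈ 6705 m/s.

Δv ≈ 6700 m/s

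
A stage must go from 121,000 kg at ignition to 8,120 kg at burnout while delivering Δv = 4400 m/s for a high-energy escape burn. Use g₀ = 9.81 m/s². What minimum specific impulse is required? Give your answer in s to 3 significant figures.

ln(m₀/m_f) = ln(121000/8120) = ln(14.9) = 2.7015.
Rocket equation: v_e = Δv / ln(m₀/m_f) = 4400 / 2.7015 = 1628.7 m/s.
Isp = v_e / g₀ = 1628.7 / 9.81 = 166.0 s.

Isp ≈ 166 s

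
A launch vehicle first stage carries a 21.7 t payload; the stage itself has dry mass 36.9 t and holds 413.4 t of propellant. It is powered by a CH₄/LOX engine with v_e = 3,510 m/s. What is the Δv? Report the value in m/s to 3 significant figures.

m₀ = payload + dry + propellant = 21.7 + 36.9 + 413.4 = 472 t.
m_f = payload + dry = 21.7 + 36.9 = 58.6 t.
From the ideal rocket equation, Δv = v_e · ln(m₀/m_f) = 3510.0 × ln(8.055) = 3510.0 × 2.0862 ≈ 7322.7 m/s.

Δv ≈ 7320 m/s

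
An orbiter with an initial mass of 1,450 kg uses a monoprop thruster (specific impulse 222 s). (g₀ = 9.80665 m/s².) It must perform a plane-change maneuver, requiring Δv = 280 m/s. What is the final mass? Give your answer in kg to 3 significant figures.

v_e = Isp · g₀ = 222 × 9.80665 = 2177.1 m/s.
m₀/m_f = exp(Δv / v_e) = exp(280 / 2177.1) = exp(0.1286) = 1.1372.
m_f = m₀ / 1.1372 = 1,450 / 1.1372 = 1,275.06 kg.

final mass ≈ 1280 kg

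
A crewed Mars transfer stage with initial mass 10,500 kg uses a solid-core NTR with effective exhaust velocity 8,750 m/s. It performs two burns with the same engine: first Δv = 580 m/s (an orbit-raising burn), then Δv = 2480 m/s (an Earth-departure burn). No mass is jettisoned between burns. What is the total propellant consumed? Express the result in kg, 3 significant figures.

total propellant consumed ≈ 3100 kg

After the first burn: m = 10500 × exp(−580/8750.0) = 10500 × 0.93586 = 9,826.53 kg.
After the second burn: m = 9,826.53 × exp(−2480/8750.0) = 9,826.53 × 0.75320 = 7,401.34 kg.
Total propellant = m₀ − m_final = 10500 − 7,401.34 = 3,098.66 kg.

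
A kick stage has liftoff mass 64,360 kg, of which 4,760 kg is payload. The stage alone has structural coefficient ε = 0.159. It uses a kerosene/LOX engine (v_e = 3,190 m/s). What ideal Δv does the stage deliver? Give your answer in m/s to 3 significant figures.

Δv ≈ 4810 m/s

Stage wet mass = m₀ − payload = 64,360 − 4,760 = 59,600 kg.
Stage dry mass = ε × stage wet mass = 0.159 × 59,600 = 9,476.4 kg.
Burnout mass m_f = stage dry + payload = 9,476.4 + 4,760 = 14,236.4 kg.
Δv = v_e · ln(64,360/14,236.4) = 3190.0 × ln(4.521) = 3190.0 × 1.5087 ≈ 4813 m/s.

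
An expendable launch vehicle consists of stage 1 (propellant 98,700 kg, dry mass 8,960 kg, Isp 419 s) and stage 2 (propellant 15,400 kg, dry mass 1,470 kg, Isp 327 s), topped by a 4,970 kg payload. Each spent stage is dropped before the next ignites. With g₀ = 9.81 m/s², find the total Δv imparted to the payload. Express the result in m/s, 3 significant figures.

Δv ≈ 9820 m/s

Ignition mass of stage 1 = 98,700+8,960 + 15,400+1,470 + 4,970 = 129,500 kg.
Stage 1: m₀ = 129,500 kg, m_f = 129,500 − 98,700 = 30,800 kg; Δv = 419×9.81×ln(4.205) = 4110.4×1.4362 ≈ 5903 m/s.
Stage 2: m₀ = 21,840 kg, m_f = 21,840 − 15,400 = 6,440 kg; Δv = 327×9.81×ln(3.391) = 3207.9×1.2212 ≈ 3917 m/s.
Total Δv = 5903 + 3917 = 9820 m/s.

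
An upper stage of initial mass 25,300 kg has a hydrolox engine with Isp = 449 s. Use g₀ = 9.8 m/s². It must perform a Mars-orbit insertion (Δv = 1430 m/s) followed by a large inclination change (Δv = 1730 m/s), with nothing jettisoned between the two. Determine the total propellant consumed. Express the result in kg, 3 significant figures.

v_e = Isp · g₀ = 449 × 9.8 = 4400.2 m/s.
After the first burn: m = 25300 × exp(−1430/4400.2) = 25300 × 0.72254 = 18,280.3 kg.
After the second burn: m = 18,280.3 × exp(−1730/4400.2) = 18,280.3 × 0.67492 = 12,337.7 kg.
Total propellant = m₀ − m_final = 25300 − 12,337.7 = 12,962.3 kg.

total propellant consumed ≈ 13000 kg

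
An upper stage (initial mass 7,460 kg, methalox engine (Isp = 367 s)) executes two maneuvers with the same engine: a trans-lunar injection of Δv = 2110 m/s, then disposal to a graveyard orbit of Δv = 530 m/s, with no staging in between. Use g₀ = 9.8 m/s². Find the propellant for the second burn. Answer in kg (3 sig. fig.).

v_e = Isp · g₀ = 367 × 9.8 = 3596.6 m/s.
After the first burn: m = 7460 × exp(−2110/3596.6) = 7460 × 0.55618 = 4,149.1 kg.
After the second burn: m = 4,149.1 × exp(−530/3596.6) = 4,149.1 × 0.86298 = 3,580.59 kg.
Second-burn propellant = 4,149.1 − 3,580.59 = 568.51 kg.

propellant for the second burn ≈ 569 kg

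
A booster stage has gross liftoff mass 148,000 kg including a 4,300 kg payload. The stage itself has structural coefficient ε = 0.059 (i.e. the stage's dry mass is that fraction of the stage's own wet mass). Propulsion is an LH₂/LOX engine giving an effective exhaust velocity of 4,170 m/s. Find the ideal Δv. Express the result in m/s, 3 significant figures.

Δv ≈ 10200 m/s

Stage wet mass = m₀ − payload = 148,000 − 4,300 = 143,700 kg.
Stage dry mass = ε × stage wet mass = 0.059 × 143,700 = 8,478.3 kg.
Burnout mass m_f = stage dry + payload = 8,478.3 + 4,300 = 12,778.3 kg.
By the Tsiolkovsky rocket equation, Δv = v_e · ln(148,000/12,778.3) = 4170.0 × ln(11.58) = 4170.0 × 2.4495 ≈ 10214 m/s.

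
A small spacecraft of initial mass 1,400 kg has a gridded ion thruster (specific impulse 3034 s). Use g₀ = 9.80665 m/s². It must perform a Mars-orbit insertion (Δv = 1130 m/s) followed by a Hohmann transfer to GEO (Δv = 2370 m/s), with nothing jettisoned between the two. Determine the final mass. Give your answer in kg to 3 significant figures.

v_e = Isp · g₀ = 3034 × 9.80665 = 29753.4 m/s.
After the first burn: m = 1400 × exp(−1130/29753.4) = 1400 × 0.96273 = 1,347.82 kg.
After the second burn: m = 1,347.82 × exp(−2370/29753.4) = 1,347.82 × 0.92344 = 1,244.63 kg.

final mass ≈ 1240 kg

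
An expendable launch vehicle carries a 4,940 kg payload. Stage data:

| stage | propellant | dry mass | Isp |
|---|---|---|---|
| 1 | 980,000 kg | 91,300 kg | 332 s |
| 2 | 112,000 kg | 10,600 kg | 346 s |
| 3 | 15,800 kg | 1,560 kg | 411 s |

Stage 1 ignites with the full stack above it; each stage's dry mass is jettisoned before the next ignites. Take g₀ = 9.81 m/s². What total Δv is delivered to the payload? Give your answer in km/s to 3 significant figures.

Ignition mass of stage 1 = 980,000+91,300 + 112,000+10,600 + 15,800+1,560 + 4,940 = 1,216,200 kg.
Stage 1: m₀ = 1,216,200 kg, m_f = 1,216,200 − 980,000 = 236,200 kg; Δv = 332×9.81×ln(5.149) = 3256.9×1.6388 ≈ 5337 m/s.
Stage 2: m₀ = 144,900 kg, m_f = 144,900 − 112,000 = 32,900 kg; Δv = 346×9.81×ln(4.404) = 3394.3×1.4826 ≈ 5032 m/s.
Stage 3: m₀ = 22,300 kg, m_f = 22,300 − 15,800 = 6,500 kg; Δv = 411×9.81×ln(3.431) = 4031.9×1.2328 ≈ 4970 m/s.
Total Δv = 5337 + 5032 + 4970 = 15339 m/s.

Δv ≈ 15.3 km/s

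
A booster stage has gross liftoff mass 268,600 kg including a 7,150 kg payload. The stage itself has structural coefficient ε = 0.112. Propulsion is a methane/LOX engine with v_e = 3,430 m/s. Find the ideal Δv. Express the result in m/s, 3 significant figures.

Stage wet mass = m₀ − payload = 268,600 − 7,150 = 261,450 kg.
Stage dry mass = ε × stage wet mass = 0.112 × 261,450 = 29,282.4 kg.
Burnout mass m_f = stage dry + payload = 29,282.4 + 7,150 = 36,432.4 kg.
Δv = v_e · ln(268,600/36,432.4) = 3430.0 × ln(7.373) = 3430.0 × 1.9978 ≈ 6852 m/s.

Δv ≈ 6850 m/s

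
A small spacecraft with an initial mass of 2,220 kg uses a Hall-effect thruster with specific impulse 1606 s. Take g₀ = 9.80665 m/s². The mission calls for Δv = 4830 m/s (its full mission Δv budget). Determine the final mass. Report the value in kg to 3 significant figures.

final mass ≈ 1630 kg

v_e = Isp · g₀ = 1606 × 9.80665 = 15749.5 m/s.
Rocket equation: m₀/m_f = exp(Δv / v_e) = exp(4830 / 15749.5) = exp(0.3067) = 1.3589.
m_f = m₀ / 1.3589 = 2,220 / 1.3589 = 1,633.67 kg.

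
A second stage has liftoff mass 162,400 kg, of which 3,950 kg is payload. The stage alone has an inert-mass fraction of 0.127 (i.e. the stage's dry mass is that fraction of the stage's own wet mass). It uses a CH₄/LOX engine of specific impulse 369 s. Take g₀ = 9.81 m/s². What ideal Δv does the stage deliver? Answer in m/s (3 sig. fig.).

Δv ≈ 6910 m/s

Stage wet mass = m₀ − payload = 162,400 − 3,950 = 158,450 kg.
Stage dry mass = ε × stage wet mass = 0.127 × 158,450 = 20,123.2 kg.
Burnout mass m_f = stage dry + payload = 20,123.2 + 3,950 = 24,073.2 kg.
v_e = Isp · g₀ = 369 × 9.81 = 3619.9 m/s.
Rocket equation: Δv = v_e · ln(162,400/24,073.2) = 3619.9 × ln(6.746) = 3619.9 × 1.9090 ≈ 6910 m/s.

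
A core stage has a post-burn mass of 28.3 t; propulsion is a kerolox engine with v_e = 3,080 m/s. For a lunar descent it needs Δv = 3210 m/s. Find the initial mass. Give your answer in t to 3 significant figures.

initial mass ≈ 80.2 t

By the Tsiolkovsky rocket equation, m₀/m_f = exp(Δv / v_e) = exp(3210 / 3080.0) = exp(1.0422) = 2.8355.
m₀ = m_f × 2.8355 = 28.3 × 2.8355 = 80.2447 t.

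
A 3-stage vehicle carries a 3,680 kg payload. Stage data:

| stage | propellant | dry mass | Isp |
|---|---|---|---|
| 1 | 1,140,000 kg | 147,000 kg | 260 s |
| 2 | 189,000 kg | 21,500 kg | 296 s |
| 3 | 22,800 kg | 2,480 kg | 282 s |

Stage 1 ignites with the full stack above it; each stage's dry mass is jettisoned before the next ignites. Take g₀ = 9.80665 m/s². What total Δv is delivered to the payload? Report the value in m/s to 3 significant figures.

Ignition mass of stage 1 = 1,140,000+147,000 + 189,000+21,500 + 22,800+2,480 + 3,680 = 1,526,460 kg.
Stage 1: m₀ = 1,526,460 kg, m_f = 1,526,460 − 1,140,000 = 386,460 kg; Δv = 260×9.80665×ln(3.95) = 2549.7×1.3737 ≈ 3503 m/s.
Stage 2: m₀ = 239,460 kg, m_f = 239,460 − 189,000 = 50,460 kg; Δv = 296×9.80665×ln(4.746) = 2902.8×1.5572 ≈ 4520 m/s.
Stage 3: m₀ = 28,960 kg, m_f = 28,960 − 22,800 = 6,160 kg; Δv = 282×9.80665×ln(4.701) = 2765.5×1.5478 ≈ 4281 m/s.
Total Δv = 3503 + 4520 + 4281 = 12304 m/s.

Δv ≈ 12300 m/s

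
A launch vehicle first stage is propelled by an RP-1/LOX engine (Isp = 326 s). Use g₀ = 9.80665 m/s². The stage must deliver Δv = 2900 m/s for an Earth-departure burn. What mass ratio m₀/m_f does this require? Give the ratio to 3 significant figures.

mass ratio ≈ 2.48

v_e = Isp · g₀ = 326 × 9.80665 = 3197.0 m/s.
m₀/m_f = exp(Δv / v_e) = exp(2900 / 3197.0) = exp(0.9071) = 2.4772.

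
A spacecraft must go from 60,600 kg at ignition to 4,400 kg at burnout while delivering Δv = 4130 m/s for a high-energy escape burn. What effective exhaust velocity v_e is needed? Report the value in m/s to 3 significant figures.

v_e ≈ 1570 m/s

ln(m₀/m_f) = ln(60600/4400) = ln(13.77) = 2.6227.
Using Δv = v_e ln(m₀/m_f): v_e = Δv / ln(m₀/m_f) = 4130 / 2.6227 = 1574.7 m/s.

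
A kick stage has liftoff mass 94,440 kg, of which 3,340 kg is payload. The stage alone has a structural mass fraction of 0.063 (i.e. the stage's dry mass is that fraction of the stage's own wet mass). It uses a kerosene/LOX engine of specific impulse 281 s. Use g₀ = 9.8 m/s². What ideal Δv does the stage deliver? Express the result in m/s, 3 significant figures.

Stage wet mass = m₀ − payload = 94,440 − 3,340 = 91,100 kg.
Stage dry mass = ε × stage wet mass = 0.063 × 91,100 = 5,739.3 kg.
Burnout mass m_f = stage dry + payload = 5,739.3 + 3,340 = 9,079.3 kg.
v_e = Isp · g₀ = 281 × 9.8 = 2753.8 m/s.
Δv = v_e · ln(94,440/9,079.3) = 2753.8 × ln(10.4) = 2753.8 × 2.3420 ≈ 6449 m/s.

Δv ≈ 6450 m/s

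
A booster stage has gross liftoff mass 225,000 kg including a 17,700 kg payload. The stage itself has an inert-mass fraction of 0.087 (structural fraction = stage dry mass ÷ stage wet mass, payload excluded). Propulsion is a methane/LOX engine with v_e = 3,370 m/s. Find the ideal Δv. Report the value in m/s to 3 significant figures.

Stage wet mass = m₀ − payload = 225,000 − 17,700 = 207,300 kg.
Stage dry mass = ε × stage wet mass = 0.087 × 207,300 = 18,035.1 kg.
Burnout mass m_f = stage dry + payload = 18,035.1 + 17,700 = 35,735.1 kg.
Δv = v_e · ln(225,000/35,735.1) = 3370.0 × ln(6.296) = 3370.0 × 1.8400 ≈ 6201 m/s.

Δv ≈ 6200 m/s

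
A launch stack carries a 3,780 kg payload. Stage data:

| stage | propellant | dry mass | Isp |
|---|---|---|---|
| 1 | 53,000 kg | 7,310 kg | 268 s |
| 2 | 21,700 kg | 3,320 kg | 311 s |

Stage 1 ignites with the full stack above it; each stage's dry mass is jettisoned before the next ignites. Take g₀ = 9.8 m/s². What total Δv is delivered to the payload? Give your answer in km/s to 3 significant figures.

Δv ≈ 6.64 km/s

Ignition mass of stage 1 = 53,000+7,310 + 21,700+3,320 + 3,780 = 89,110 kg.
Stage 1: m₀ = 89,110 kg, m_f = 89,110 − 53,000 = 36,110 kg; Δv = 268×9.8×ln(2.468) = 2626.4×0.9033 ≈ 2372 m/s.
Stage 2: m₀ = 28,800 kg, m_f = 28,800 − 21,700 = 7,100 kg; Δv = 311×9.8×ln(4.056) = 3047.8×1.4003 ≈ 4268 m/s.
Total Δv = 2372 + 4268 = 6640 m/s.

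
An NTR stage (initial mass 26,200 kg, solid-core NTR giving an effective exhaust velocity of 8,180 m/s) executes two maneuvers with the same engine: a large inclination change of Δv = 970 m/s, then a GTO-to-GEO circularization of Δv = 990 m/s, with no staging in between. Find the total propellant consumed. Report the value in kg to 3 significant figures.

total propellant consumed ≈ 5580 kg

After the first burn: m = 26200 × exp(−970/8180.0) = 26200 × 0.88818 = 23,270.3 kg.
After the second burn: m = 23,270.3 × exp(−990/8180.0) = 23,270.3 × 0.88601 = 20,617.7 kg.
Total propellant = m₀ − m_final = 26200 − 20,617.7 = 5,582.3 kg.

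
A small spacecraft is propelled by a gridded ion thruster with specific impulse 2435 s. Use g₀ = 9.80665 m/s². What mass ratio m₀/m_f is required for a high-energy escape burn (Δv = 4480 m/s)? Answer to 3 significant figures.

v_e = Isp · g₀ = 2435 × 9.80665 = 23879.2 m/s.
m₀/m_f = exp(Δv / v_e) = exp(4480 / 23879.2) = exp(0.1876) = 1.2064.

mass ratio ≈ 1.21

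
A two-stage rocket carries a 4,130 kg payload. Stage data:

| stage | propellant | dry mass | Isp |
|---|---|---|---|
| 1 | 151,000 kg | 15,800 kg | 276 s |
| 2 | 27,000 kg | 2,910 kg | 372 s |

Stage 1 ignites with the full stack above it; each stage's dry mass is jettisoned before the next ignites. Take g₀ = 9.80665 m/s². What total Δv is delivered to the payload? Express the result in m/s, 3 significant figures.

Ignition mass of stage 1 = 151,000+15,800 + 27,000+2,910 + 4,130 = 200,840 kg.
Stage 1: m₀ = 200,840 kg, m_f = 200,840 − 151,000 = 49,840 kg; Δv = 276×9.80665×ln(4.03) = 2706.6×1.3937 ≈ 3772 m/s.
Stage 2: m₀ = 34,040 kg, m_f = 34,040 − 27,000 = 7,040 kg; Δv = 372×9.80665×ln(4.835) = 3648.1×1.5759 ≈ 5749 m/s.
Total Δv = 3772 + 5749 = 9521 m/s.

Δv ≈ 9520 m/s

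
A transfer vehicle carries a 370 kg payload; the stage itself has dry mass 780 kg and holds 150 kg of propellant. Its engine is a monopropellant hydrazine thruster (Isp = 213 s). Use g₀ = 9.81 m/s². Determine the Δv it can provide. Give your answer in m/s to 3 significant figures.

v_e = Isp · g₀ = 213 × 9.81 = 2089.5 m/s.
m₀ = payload + dry + propellant = 370 + 780 + 150 = 1,300 kg.
m_f = payload + dry = 370 + 780 = 1,150 kg.
By the Tsiolkovsky rocket equation, Δv = v_e · ln(m₀/m_f) = 2089.5 × ln(1.13) = 2089.5 × 0.1226 ≈ 256.2 m/s.

Δv ≈ 256 m/s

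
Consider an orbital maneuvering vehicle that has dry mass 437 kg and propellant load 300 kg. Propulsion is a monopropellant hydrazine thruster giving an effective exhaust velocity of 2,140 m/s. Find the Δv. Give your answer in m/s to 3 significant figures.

Δv ≈ 1120 m/s

m₀ = m_dry + m_prop = 437 + 300 = 737 kg.
Using Δv = v_e ln(m₀/m_f): Δv = v_e · ln(m₀/m_f) = 2140.0 × ln(1.686) = 2140.0 × 0.5227 ≈ 1118.5 m/s.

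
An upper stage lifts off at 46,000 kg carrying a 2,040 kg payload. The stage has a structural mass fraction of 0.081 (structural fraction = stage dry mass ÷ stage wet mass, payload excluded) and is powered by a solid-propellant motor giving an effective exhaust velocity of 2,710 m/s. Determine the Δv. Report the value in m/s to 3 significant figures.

Stage wet mass = m₀ − payload = 46,000 − 2,040 = 43,960 kg.
Stage dry mass = ε × stage wet mass = 0.081 × 43,960 = 3,560.76 kg.
Burnout mass m_f = stage dry + payload = 3,560.76 + 2,040 = 5,600.76 kg.
Using Δv = v_e ln(m₀/m_f): Δv = v_e · ln(46,000/5,600.76) = 2710.0 × ln(8.213) = 2710.0 × 2.1057 ≈ 5707 m/s.

Δv ≈ 5710 m/s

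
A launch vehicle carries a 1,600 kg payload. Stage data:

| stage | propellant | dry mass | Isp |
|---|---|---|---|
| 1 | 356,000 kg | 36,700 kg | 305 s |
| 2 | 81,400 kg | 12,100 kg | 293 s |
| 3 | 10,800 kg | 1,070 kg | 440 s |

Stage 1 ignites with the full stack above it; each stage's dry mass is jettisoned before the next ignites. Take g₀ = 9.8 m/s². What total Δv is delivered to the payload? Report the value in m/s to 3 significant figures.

Ignition mass of stage 1 = 356,000+36,700 + 81,400+12,100 + 10,800+1,070 + 1,600 = 499,670 kg.
Stage 1: m₀ = 499,670 kg, m_f = 499,670 − 356,000 = 143,670 kg; Δv = 305×9.8×ln(3.478) = 2989.0×1.2464 ≈ 3726 m/s.
Stage 2: m₀ = 106,970 kg, m_f = 106,970 − 81,400 = 25,570 kg; Δv = 293×9.8×ln(4.183) = 2871.4×1.4311 ≈ 4109 m/s.
Stage 3: m₀ = 13,470 kg, m_f = 13,470 − 10,800 = 2,670 kg; Δv = 440×9.8×ln(5.045) = 4312.0×1.6184 ≈ 6978 m/s.
Total Δv = 3726 + 4109 + 6978 = 14813 m/s.

Δv ≈ 14800 m/s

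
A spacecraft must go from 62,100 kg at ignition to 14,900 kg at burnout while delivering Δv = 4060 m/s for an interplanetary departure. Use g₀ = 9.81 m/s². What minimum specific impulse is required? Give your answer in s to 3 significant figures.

ln(m₀/m_f) = ln(62100/14900) = ln(4.168) = 1.4274.
Rocket equation: v_e = Δv / ln(m₀/m_f) = 4060 / 1.4274 = 2844.4 m/s.
Isp = v_e / g₀ = 2844.4 / 9.81 = 289.9 s.

Isp ≈ 290 s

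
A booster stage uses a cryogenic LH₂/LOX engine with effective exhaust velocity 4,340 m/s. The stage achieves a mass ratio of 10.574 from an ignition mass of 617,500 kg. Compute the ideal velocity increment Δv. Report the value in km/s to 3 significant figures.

By the Tsiolkovsky rocket equation, Δv = v_e · ln(10.574) = 4340.0 × 2.3584 ≈ 10235.4 m/s.

Δv ≈ 10.2 km/s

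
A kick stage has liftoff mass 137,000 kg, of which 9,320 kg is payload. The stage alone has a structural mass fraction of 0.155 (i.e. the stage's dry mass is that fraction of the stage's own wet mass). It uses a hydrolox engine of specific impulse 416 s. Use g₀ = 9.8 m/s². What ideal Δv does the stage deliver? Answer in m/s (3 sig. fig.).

Δv ≈ 6310 m/s

Stage wet mass = m₀ − payload = 137,000 − 9,320 = 127,680 kg.
Stage dry mass = ε × stage wet mass = 0.155 × 127,680 = 19,790.4 kg.
Burnout mass m_f = stage dry + payload = 19,790.4 + 9,320 = 29,110.4 kg.
v_e = Isp · g₀ = 416 × 9.8 = 4076.8 m/s.
By the Tsiolkovsky rocket equation, Δv = v_e · ln(137,000/29,110.4) = 4076.8 × ln(4.706) = 4076.8 × 1.5489 ≈ 6314 m/s.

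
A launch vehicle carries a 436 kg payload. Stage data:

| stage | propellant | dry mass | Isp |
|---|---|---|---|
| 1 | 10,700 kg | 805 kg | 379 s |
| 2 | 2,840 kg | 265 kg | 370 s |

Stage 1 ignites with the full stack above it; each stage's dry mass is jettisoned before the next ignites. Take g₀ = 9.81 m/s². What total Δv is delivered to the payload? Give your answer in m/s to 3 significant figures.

Δv ≈ 10500 m/s

Ignition mass of stage 1 = 10,700+805 + 2,840+265 + 436 = 15,046 kg.
Stage 1: m₀ = 15,046 kg, m_f = 15,046 − 10,700 = 4,346 kg; Δv = 379×9.81×ln(3.462) = 3718.0×1.2419 ≈ 4617 m/s.
Stage 2: m₀ = 3,541 kg, m_f = 3,541 − 2,840 = 701 kg; Δv = 370×9.81×ln(5.051) = 3629.7×1.6197 ≈ 5879 m/s.
Total Δv = 4617 + 5879 = 10496 m/s.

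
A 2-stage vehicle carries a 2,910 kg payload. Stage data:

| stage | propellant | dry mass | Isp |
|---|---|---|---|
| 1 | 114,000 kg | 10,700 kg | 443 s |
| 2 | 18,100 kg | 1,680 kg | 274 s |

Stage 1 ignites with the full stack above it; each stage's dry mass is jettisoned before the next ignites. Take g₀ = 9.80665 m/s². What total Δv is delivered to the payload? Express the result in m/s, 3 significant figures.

Δv ≈ 10700 m/s

Ignition mass of stage 1 = 114,000+10,700 + 18,100+1,680 + 2,910 = 147,390 kg.
Stage 1: m₀ = 147,390 kg, m_f = 147,390 − 114,000 = 33,390 kg; Δv = 443×9.80665×ln(4.414) = 4344.3×1.4848 ≈ 6451 m/s.
Stage 2: m₀ = 22,690 kg, m_f = 22,690 − 18,100 = 4,590 kg; Δv = 274×9.80665×ln(4.943) = 2687.0×1.5980 ≈ 4294 m/s.
Total Δv = 6451 + 4294 = 10745 m/s.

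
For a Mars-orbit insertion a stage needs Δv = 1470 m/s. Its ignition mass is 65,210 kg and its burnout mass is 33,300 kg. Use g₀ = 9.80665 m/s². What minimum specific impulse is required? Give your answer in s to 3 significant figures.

Isp ≈ 223 s

ln(m₀/m_f) = ln(65210/33300) = ln(1.958) = 0.6721.
v_e = Δv / ln(m₀/m_f) = 1470 / 0.6721 = 2187.3 m/s.
Isp = v_e / g₀ = 2187.3 / 9.80665 = 223.0 s.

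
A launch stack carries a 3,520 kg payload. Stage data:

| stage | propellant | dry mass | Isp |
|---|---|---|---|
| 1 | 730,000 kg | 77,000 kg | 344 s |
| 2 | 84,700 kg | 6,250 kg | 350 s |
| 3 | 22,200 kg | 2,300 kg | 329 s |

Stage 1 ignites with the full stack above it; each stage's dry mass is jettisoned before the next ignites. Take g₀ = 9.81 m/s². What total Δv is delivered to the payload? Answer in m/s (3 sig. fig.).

Ignition mass of stage 1 = 730,000+77,000 + 84,700+6,250 + 22,200+2,300 + 3,520 = 925,970 kg.
Stage 1: m₀ = 925,970 kg, m_f = 925,970 − 730,000 = 195,970 kg; Δv = 344×9.81×ln(4.725) = 3374.6×1.5529 ≈ 5240 m/s.
Stage 2: m₀ = 118,970 kg, m_f = 118,970 − 84,700 = 34,270 kg; Δv = 350×9.81×ln(3.472) = 3433.5×1.2446 ≈ 4273 m/s.
Stage 3: m₀ = 28,020 kg, m_f = 28,020 − 22,200 = 5,820 kg; Δv = 329×9.81×ln(4.814) = 3227.5×1.5716 ≈ 5072 m/s.
Total Δv = 5240 + 4273 + 5072 = 14585 m/s.

Δv ≈ 14600 m/s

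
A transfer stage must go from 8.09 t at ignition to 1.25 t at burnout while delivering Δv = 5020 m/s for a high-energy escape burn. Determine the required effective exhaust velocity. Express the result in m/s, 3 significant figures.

v_e ≈ 2690 m/s

ln(m₀/m_f) = ln(8090/1250) = ln(6.472) = 1.8675.
Using Δv = v_e ln(m₀/m_f): v_e = Δv / ln(m₀/m_f) = 5020 / 1.8675 = 2688.1 m/s.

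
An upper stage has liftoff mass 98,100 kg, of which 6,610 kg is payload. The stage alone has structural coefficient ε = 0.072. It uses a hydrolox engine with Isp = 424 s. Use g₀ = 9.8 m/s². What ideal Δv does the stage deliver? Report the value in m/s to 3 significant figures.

Δv ≈ 8340 m/s

Stage wet mass = m₀ − payload = 98,100 − 6,610 = 91,490 kg.
Stage dry mass = ε × stage wet mass = 0.072 × 91,490 = 6,587.28 kg.
Burnout mass m_f = stage dry + payload = 6,587.28 + 6,610 = 13,197.28 kg.
v_e = Isp · g₀ = 424 × 9.8 = 4155.2 m/s.
From the ideal rocket equation, Δv = v_e · ln(98,100/13,197.28) = 4155.2 × ln(7.433) = 4155.2 × 2.0060 ≈ 8335 m/s.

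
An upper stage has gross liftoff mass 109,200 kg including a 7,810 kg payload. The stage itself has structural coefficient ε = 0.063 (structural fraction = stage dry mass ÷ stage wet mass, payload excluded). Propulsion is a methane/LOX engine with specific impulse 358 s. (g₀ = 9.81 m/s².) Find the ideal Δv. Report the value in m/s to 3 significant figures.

Stage wet mass = m₀ − payload = 109,200 − 7,810 = 101,390 kg.
Stage dry mass = ε × stage wet mass = 0.063 × 101,390 = 6,387.57 kg.
Burnout mass m_f = stage dry + payload = 6,387.57 + 7,810 = 14,197.57 kg.
v_e = Isp · g₀ = 358 × 9.81 = 3512.0 m/s.
Rocket equation: Δv = v_e · ln(109,200/14,197.57) = 3512.0 × ln(7.691) = 3512.0 × 2.0401 ≈ 7165 m/s.

Δv ≈ 7160 m/s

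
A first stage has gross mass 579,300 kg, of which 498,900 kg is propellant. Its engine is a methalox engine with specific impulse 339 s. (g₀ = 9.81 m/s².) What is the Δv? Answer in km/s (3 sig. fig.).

Δv ≈ 6.57 km/s

v_e = Isp · g₀ = 339 × 9.81 = 3325.6 m/s.
m_f = m₀ − m_prop = 579,300 − 498,900 = 80,400 kg.
Using Δv = v_e ln(m₀/m_f): Δv = v_e · ln(m₀/m_f) = 3325.6 × ln(7.205) = 3325.6 × 1.9748 ≈ 6567.4 m/s.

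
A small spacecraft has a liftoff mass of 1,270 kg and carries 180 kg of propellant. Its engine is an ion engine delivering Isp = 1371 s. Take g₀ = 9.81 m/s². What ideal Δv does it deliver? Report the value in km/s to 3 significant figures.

Δv ≈ 2.06 km/s

v_e = Isp · g₀ = 1371 × 9.81 = 13449.5 m/s.
m_f = m₀ − m_prop = 1,270 − 180 = 1,090 kg.
By the Tsiolkovsky rocket equation, Δv = v_e · ln(m₀/m_f) = 13449.5 × ln(1.165) = 13449.5 × 0.1528 ≈ 2055.6 m/s.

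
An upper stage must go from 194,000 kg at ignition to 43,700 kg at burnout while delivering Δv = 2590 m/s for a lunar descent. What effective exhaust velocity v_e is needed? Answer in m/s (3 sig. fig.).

ln(m₀/m_f) = ln(194000/43700) = ln(4.439) = 1.4905.
Rocket equation: v_e = Δv / ln(m₀/m_f) = 2590 / 1.4905 = 1737.7 m/s.

v_e ≈ 1740 m/s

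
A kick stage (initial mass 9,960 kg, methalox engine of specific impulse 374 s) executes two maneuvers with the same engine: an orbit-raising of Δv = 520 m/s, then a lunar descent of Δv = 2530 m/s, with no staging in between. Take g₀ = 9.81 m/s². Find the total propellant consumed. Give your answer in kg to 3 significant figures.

total propellant consumed ≈ 5620 kg

v_e = Isp · g₀ = 374 × 9.81 = 3668.9 m/s.
After the first burn: m = 9960 × exp(−520/3668.9) = 9960 × 0.86786 = 8,643.89 kg.
After the second burn: m = 8,643.89 × exp(−2530/3668.9) = 8,643.89 × 0.50179 = 4,337.42 kg.
Total propellant = m₀ − m_final = 9960 − 4,337.42 = 5,622.58 kg.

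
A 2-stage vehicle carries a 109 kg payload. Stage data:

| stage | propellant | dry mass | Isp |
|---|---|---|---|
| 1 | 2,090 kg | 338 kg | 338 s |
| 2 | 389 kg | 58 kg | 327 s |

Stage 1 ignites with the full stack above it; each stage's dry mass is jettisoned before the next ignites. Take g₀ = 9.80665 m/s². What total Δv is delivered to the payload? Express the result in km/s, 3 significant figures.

Ignition mass of stage 1 = 2,090+338 + 389+58 + 109 = 2,984 kg.
Stage 1: m₀ = 2,984 kg, m_f = 2,984 − 2,090 = 894 kg; Δv = 338×9.80665×ln(3.338) = 3314.6×1.2053 ≈ 3995 m/s.
Stage 2: m₀ = 556 kg, m_f = 556 − 389 = 167 kg; Δv = 327×9.80665×ln(3.329) = 3206.8×1.2028 ≈ 3857 m/s.
Total Δv = 3995 + 3857 = 7852 m/s.

Δv ≈ 7.85 km/s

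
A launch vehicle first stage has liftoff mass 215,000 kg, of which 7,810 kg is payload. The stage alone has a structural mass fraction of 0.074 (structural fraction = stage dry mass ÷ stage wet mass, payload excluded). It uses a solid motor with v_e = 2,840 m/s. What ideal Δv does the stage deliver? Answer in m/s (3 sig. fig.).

Stage wet mass = m₀ − payload = 215,000 − 7,810 = 207,190 kg.
Stage dry mass = ε × stage wet mass = 0.074 × 207,190 = 15,332.1 kg.
Burnout mass m_f = stage dry + payload = 15,332.1 + 7,810 = 23,142.1 kg.
Δv = v_e · ln(215,000/23,142.1) = 2840.0 × ln(9.29) = 2840.0 × 2.2290 ≈ 6330 m/s.

Δv ≈ 6330 m/s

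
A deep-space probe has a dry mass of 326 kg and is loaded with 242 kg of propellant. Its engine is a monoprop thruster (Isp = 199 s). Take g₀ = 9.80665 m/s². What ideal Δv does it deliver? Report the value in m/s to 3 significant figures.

Δv ≈ 1080 m/s

v_e = Isp · g₀ = 199 × 9.80665 = 1951.5 m/s.
m₀ = m_dry + m_prop = 326 + 242 = 568 kg.
Using Δv = v_e ln(m₀/m_f): Δv = v_e · ln(m₀/m_f) = 1951.5 × ln(1.742) = 1951.5 × 0.5552 ≈ 1083.5 m/s.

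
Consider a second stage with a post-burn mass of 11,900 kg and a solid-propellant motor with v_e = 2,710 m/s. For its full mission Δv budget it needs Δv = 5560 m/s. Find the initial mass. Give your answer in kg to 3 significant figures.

initial mass ≈ 92600 kg

From the ideal rocket equation, m₀/m_f = exp(Δv / v_e) = exp(5560 / 2710.0) = exp(2.0517) = 7.7808.
m₀ = m_f × 7.7808 = 11,900 × 7.7808 = 92,591.5 kg.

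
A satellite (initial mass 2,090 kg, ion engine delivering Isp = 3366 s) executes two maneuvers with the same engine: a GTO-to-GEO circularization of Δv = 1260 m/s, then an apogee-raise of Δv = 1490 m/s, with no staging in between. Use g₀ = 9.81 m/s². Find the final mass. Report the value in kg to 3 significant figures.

final mass ≈ 1920 kg

v_e = Isp · g₀ = 3366 × 9.81 = 33020.5 m/s.
After the first burn: m = 2090 × exp(−1260/33020.5) = 2090 × 0.96256 = 2,011.75 kg.
After the second burn: m = 2,011.75 × exp(−1490/33020.5) = 2,011.75 × 0.95588 = 1,922.99 kg.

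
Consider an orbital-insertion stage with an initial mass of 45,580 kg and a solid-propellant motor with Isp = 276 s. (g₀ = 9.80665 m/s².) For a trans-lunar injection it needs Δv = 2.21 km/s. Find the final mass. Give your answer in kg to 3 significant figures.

final mass ≈ 20100 kg

v_e = Isp · g₀ = 276 × 9.80665 = 2706.6 m/s.
From the ideal rocket equation, m₀/m_f = exp(Δv / v_e) = exp(2210 / 2706.6) = exp(0.8165) = 2.2626.
m_f = m₀ / 2.2626 = 45,580 / 2.2626 = 20,145 kg.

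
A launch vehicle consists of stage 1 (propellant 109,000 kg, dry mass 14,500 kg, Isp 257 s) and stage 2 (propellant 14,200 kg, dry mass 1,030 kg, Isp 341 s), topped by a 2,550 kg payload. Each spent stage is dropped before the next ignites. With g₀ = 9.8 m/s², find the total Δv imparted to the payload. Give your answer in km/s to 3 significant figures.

Ignition mass of stage 1 = 109,000+14,500 + 14,200+1,030 + 2,550 = 141,280 kg.
Stage 1: m₀ = 141,280 kg, m_f = 141,280 − 109,000 = 32,280 kg; Δv = 257×9.8×ln(4.377) = 2518.6×1.4763 ≈ 3718 m/s.
Stage 2: m₀ = 17,780 kg, m_f = 17,780 − 14,200 = 3,580 kg; Δv = 341×9.8×ln(4.966) = 3341.8×1.6027 ≈ 5356 m/s.
Total Δv = 3718 + 5356 = 9074 m/s.

Δv ≈ 9.07 km/s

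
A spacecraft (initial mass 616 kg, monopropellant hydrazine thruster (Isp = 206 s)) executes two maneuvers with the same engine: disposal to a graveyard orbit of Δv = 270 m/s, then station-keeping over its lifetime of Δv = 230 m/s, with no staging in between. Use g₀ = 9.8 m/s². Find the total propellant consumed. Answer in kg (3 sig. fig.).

v_e = Isp · g₀ = 206 × 9.8 = 2018.8 m/s.
After the first burn: m = 616 × exp(−270/2018.8) = 616 × 0.87482 = 538.889 kg.
After the second burn: m = 538.889 × exp(−230/2018.8) = 538.889 × 0.89232 = 480.861 kg.
Total propellant = m₀ − m_final = 616 − 480.861 = 135.139 kg.

total propellant consumed ≈ 135 kg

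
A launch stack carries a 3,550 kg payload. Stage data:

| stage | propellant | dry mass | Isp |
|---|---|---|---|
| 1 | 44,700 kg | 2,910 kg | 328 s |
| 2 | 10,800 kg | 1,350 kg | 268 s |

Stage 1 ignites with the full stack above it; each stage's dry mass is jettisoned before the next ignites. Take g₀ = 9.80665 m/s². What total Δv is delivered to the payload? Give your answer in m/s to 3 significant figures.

Δv ≈ 7000 m/s

Ignition mass of stage 1 = 44,700+2,910 + 10,800+1,350 + 3,550 = 63,310 kg.
Stage 1: m₀ = 63,310 kg, m_f = 63,310 − 44,700 = 18,610 kg; Δv = 328×9.80665×ln(3.402) = 3216.6×1.2243 ≈ 3938 m/s.
Stage 2: m₀ = 15,700 kg, m_f = 15,700 − 10,800 = 4,900 kg; Δv = 268×9.80665×ln(3.204) = 2628.2×1.1644 ≈ 3060 m/s.
Total Δv = 3938 + 3060 = 6998 m/s.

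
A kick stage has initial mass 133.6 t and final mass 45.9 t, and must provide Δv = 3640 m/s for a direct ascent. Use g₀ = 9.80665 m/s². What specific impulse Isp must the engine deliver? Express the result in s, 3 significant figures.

ln(m₀/m_f) = ln(133600/45900) = ln(2.911) = 1.0684.
v_e = Δv / ln(m₀/m_f) = 3640 / 1.0684 = 3407.0 m/s.
Isp = v_e / g₀ = 3407.0 / 9.80665 = 347.4 s.

Isp ≈ 347 s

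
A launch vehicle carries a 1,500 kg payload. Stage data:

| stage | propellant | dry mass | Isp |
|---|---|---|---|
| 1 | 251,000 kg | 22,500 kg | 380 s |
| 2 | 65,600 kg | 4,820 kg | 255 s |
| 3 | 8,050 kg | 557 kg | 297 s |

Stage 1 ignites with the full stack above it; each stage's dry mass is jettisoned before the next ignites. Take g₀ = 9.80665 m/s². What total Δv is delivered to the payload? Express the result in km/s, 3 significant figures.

Ignition mass of stage 1 = 251,000+22,500 + 65,600+4,820 + 8,050+557 + 1,500 = 354,027 kg.
Stage 1: m₀ = 354,027 kg, m_f = 354,027 − 251,000 = 103,027 kg; Δv = 380×9.80665×ln(3.436) = 3726.5×1.2344 ≈ 4600 m/s.
Stage 2: m₀ = 80,527 kg, m_f = 80,527 − 65,600 = 14,927 kg; Δv = 255×9.80665×ln(5.395) = 2500.7×1.6854 ≈ 4215 m/s.
Stage 3: m₀ = 10,107 kg, m_f = 10,107 − 8,050 = 2,057 kg; Δv = 297×9.80665×ln(4.913) = 2912.6×1.5920 ≈ 4637 m/s.
Total Δv = 4600 + 4215 + 4637 = 13452 m/s.

Δv ≈ 13.5 km/s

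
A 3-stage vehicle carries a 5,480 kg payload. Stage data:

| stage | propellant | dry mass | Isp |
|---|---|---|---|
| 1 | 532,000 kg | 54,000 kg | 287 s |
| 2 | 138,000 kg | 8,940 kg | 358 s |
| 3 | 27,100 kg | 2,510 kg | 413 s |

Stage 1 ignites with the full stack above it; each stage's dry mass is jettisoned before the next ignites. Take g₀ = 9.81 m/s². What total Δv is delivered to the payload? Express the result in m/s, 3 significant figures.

Ignition mass of stage 1 = 532,000+54,000 + 138,000+8,940 + 27,100+2,510 + 5,480 = 768,030 kg.
Stage 1: m₀ = 768,030 kg, m_f = 768,030 − 532,000 = 236,030 kg; Δv = 287×9.81×ln(3.254) = 2815.5×1.1799 ≈ 3322 m/s.
Stage 2: m₀ = 182,030 kg, m_f = 182,030 − 138,000 = 44,030 kg; Δv = 358×9.81×ln(4.134) = 3512.0×1.4193 ≈ 4985 m/s.
Stage 3: m₀ = 35,090 kg, m_f = 35,090 − 27,100 = 7,990 kg; Δv = 413×9.81×ln(4.392) = 4051.5×1.4797 ≈ 5995 m/s.
Total Δv = 3322 + 4985 + 5995 = 14302 m/s.

Δv ≈ 14300 m/s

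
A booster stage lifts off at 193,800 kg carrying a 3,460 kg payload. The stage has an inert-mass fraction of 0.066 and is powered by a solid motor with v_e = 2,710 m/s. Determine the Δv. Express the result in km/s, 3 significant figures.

Δv ≈ 6.76 km/s

Stage wet mass = m₀ − payload = 193,800 − 3,460 = 190,340 kg.
Stage dry mass = ε × stage wet mass = 0.066 × 190,340 = 12,562.4 kg.
Burnout mass m_f = stage dry + payload = 12,562.4 + 3,460 = 16,022.4 kg.
Δv = v_e · ln(193,800/16,022.4) = 2710.0 × ln(12.1) = 2710.0 × 2.4928 ≈ 6756 m/s.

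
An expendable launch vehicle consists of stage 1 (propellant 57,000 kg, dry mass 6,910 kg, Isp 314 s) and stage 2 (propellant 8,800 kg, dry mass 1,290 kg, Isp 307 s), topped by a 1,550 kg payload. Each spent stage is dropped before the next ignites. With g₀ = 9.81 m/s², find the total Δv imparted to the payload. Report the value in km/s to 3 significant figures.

Ignition mass of stage 1 = 57,000+6,910 + 8,800+1,290 + 1,550 = 75,550 kg.
Stage 1: m₀ = 75,550 kg, m_f = 75,550 − 57,000 = 18,550 kg; Δv = 314×9.81×ln(4.073) = 3080.3×1.4043 ≈ 4326 m/s.
Stage 2: m₀ = 11,640 kg, m_f = 11,640 − 8,800 = 2,840 kg; Δv = 307×9.81×ln(4.099) = 3011.7×1.4106 ≈ 4248 m/s.
Total Δv = 4326 + 4248 = 8574 m/s.

Δv ≈ 8.57 km/s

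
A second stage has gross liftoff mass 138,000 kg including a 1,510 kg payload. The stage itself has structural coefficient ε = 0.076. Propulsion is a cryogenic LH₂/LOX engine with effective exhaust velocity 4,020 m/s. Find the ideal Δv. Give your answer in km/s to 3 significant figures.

Δv ≈ 9.86 km/s

Stage wet mass = m₀ − payload = 138,000 − 1,510 = 136,490 kg.
Stage dry mass = ε × stage wet mass = 0.076 × 136,490 = 10,373.2 kg.
Burnout mass m_f = stage dry + payload = 10,373.2 + 1,510 = 11,883.2 kg.
By the Tsiolkovsky rocket equation, Δv = v_e · ln(138,000/11,883.2) = 4020.0 × ln(11.61) = 4020.0 × 2.4521 ≈ 9858 m/s.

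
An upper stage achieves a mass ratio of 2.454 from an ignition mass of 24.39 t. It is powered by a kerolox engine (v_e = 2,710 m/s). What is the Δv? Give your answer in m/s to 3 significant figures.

Δv ≈ 2430 m/s

Rocket equation: Δv = v_e · ln(2.454) = 2710.0 × 0.8977 ≈ 2432.8 m/s.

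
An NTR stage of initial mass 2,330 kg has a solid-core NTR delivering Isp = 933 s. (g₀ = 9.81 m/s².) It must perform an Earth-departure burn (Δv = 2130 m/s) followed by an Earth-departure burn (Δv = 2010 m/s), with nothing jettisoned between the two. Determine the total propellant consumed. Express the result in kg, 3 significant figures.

v_e = Isp · g₀ = 933 × 9.81 = 9152.7 m/s.
After the first burn: m = 2330 × exp(−2130/9152.7) = 2330 × 0.79238 = 1,846.25 kg.
After the second burn: m = 1,846.25 × exp(−2010/9152.7) = 1,846.25 × 0.80283 = 1,482.22 kg.
Total propellant = m₀ − m_final = 2330 − 1,482.22 = 847.78 kg.

total propellant consumed ≈ 848 kg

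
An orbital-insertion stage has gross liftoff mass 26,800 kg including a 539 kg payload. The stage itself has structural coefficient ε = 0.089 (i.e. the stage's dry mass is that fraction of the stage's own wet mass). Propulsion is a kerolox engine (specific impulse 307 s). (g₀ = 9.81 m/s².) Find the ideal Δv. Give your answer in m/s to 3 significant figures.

Δv ≈ 6720 m/s

Stage wet mass = m₀ − payload = 26,800 − 539 = 26,261 kg.
Stage dry mass = ε × stage wet mass = 0.089 × 26,261 = 2,337.23 kg.
Burnout mass m_f = stage dry + payload = 2,337.23 + 539 = 2,876.23 kg.
v_e = Isp · g₀ = 307 × 9.81 = 3011.7 m/s.
Δv = v_e · ln(26,800/2,876.23) = 3011.7 × ln(9.318) = 3011.7 × 2.2319 ≈ 6722 m/s.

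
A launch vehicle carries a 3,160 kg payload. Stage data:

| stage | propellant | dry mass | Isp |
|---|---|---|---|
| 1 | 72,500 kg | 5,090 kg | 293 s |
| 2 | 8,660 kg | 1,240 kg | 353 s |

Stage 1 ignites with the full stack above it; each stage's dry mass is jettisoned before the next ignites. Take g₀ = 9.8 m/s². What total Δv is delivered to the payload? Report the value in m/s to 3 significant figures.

Ignition mass of stage 1 = 72,500+5,090 + 8,660+1,240 + 3,160 = 90,650 kg.
Stage 1: m₀ = 90,650 kg, m_f = 90,650 − 72,500 = 18,150 kg; Δv = 293×9.8×ln(4.994) = 2871.4×1.6083 ≈ 4618 m/s.
Stage 2: m₀ = 13,060 kg, m_f = 13,060 − 8,660 = 4,400 kg; Δv = 353×9.8×ln(2.968) = 3459.4×1.0879 ≈ 3764 m/s.
Total Δv = 4618 + 3764 = 8382 m/s.

Δv ≈ 8380 m/s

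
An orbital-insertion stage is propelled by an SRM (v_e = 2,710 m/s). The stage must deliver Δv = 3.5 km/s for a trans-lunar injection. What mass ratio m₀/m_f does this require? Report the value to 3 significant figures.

mass ratio ≈ 3.64

Using Δv = v_e ln(m₀/m_f): m₀/m_f = exp(Δv / v_e) = exp(3500 / 2710.0) = exp(1.2915) = 3.6383.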